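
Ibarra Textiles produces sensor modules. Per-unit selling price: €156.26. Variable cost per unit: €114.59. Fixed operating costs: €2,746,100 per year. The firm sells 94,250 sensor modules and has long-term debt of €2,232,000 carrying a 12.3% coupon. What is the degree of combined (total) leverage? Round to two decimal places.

Contribution at this volume is 94,250 × €41.67 = €3,927,397.50.
EBIT = €3,927,397.50 − €2,746,100 = €1,181,297.50. Interest = €274,536.00.
DOL = €3,927,397.50 ÷ €1,181,297.50 = 3.3246; DFL = €1,181,297.50 ÷ €906,761.50 = 1.3028.
Combined leverage = 3.3246 × 1.3028 = 4.3313.

4.33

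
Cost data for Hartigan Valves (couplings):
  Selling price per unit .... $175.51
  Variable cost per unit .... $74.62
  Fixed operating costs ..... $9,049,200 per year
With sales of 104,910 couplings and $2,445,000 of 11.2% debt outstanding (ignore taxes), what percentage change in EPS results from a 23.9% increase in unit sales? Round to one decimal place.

+200.6%

At 104,910 units, contribution = 104,910 × $100.89 = $10,584,369.90.
EBIT = $10,584,369.90 − $9,049,200 = $1,535,169.90.
After interest of $273,840.00, pre-tax earnings = $1,261,329.90.
DCL = total CM / (EBIT − I) = $10,584,369.90 / $1,261,329.90 = 8.3914.
%ΔEPS = DCL × %ΔSales = 8.3914 × +23.9% = +200.6%.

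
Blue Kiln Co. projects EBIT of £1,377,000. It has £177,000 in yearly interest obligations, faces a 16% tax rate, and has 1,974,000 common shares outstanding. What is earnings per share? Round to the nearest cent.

£0.51

Interest = £177,000.00, so EBT = £1,377,000 − £177,000.00 = £1,200,000.00.
After tax at 16%: net income = £1,200,000.00 × 0.84 = £1,008,000.00.
EPS = £1,008,000.00 ÷ 1,974,000 = £0.51.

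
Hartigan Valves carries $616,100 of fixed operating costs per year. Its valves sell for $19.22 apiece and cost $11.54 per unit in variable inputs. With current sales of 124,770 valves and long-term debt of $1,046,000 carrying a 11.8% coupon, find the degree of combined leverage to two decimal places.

4.38

Total contribution margin = 124,770 × $7.68 = $958,233.60.
Operating income = contribution − fixed costs = $958,233.60 − $616,100 = $342,133.60. Interest = $123,428.00, so EBIT − I = $218,705.60.
DCL = contribution ÷ (EBIT − I) = $958,233.60 ÷ $218,705.60 = 4.3814.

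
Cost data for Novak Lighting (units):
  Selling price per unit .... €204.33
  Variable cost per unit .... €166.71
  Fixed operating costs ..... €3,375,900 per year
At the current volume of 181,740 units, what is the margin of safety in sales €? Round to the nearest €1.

€18,799,005

Each unit contributes €204.33 − €166.71 = €37.62. Break-even units = €3,375,900 ÷ €37.62 = 89,736.84; break-even revenue = 89,736.84 × €204.33 = €18,335,928.95.
Actual sales revenue = 181,740 × €204.33 = €37,134,934.20.
Margin of safety = €37,134,934.20 − €18,335,928.95 = €18,799,005.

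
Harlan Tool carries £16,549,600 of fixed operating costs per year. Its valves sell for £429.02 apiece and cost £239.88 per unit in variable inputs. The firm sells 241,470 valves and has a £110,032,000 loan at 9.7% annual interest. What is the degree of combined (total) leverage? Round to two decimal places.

Contribution at this volume is 241,470 × £189.14 = £45,671,635.80.
Subtracting fixed costs: EBIT = £45,671,635.80 − £16,549,600 = £29,122,035.80. Interest = £10,673,104.00.
DOL = £45,671,635.80 ÷ £29,122,035.80 = 1.5683; DFL = £29,122,035.80 ÷ £18,448,931.80 = 1.5785.
DCL = DOL × DFL = 1.5683 × 1.5785 = 2.4756.

2.48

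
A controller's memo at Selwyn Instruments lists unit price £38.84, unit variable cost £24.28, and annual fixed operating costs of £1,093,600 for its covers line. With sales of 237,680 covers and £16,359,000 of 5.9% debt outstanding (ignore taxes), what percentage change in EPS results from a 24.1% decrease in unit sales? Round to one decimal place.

Contribution at this volume is 237,680 × £14.56 = £3,460,620.80.
EBIT = £3,460,620.80 − £1,093,600 = £2,367,020.80.
After interest of £965,181.00, pre-tax earnings = £1,401,839.80.
DCL = total CM / (EBIT − I) = £3,460,620.80 / £1,401,839.80 = 2.4686.
EPS therefore changes by 2.4686 × (-24.1%) = -59.5%.

-59.5%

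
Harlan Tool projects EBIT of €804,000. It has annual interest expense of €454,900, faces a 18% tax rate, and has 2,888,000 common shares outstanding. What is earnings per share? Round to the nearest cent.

Pre-tax income = €804,000 − €454,900.00 = €349,100.00.
Net income = €349,100.00 × (1 − 0.18) = €286,262.00.
EPS = €286,262.00 ÷ 2,888,000 = €0.10.

€0.10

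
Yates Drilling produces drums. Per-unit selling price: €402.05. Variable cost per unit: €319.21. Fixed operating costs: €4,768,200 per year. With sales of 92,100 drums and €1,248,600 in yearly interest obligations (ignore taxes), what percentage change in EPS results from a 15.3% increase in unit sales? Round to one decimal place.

+72.4%

Total contribution margin = 92,100 × €82.84 = €7,629,564.00.
EBIT = €7,629,564.00 − €4,768,200 = €2,861,364.00.
After interest of €1,248,600.00, pre-tax earnings = €1,612,764.00.
Degree of combined leverage = contribution ÷ (EBIT − I) = €7,629,564.00 ÷ €1,612,764.00 = 4.7307.
EPS therefore changes by 4.7307 × (+15.3%) = +72.4%.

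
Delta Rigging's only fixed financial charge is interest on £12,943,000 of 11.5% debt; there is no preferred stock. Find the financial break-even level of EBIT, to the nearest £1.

£1,488,445

Annual interest = 11.5% × £12,943,000 = £1,488,445.00.
Without preferred stock the financial break-even is simply EBIT = interest = £1,488,445.00.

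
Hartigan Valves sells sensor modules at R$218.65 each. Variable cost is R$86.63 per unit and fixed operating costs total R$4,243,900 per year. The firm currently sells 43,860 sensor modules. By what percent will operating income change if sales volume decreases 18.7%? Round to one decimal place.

At 43,860 units, contribution = 43,860 × R$132.02 = R$5,790,397.20.
Operating income = contribution − fixed costs = R$5,790,397.20 − R$4,243,900 = R$1,546,497.20.
DOL = contribution ÷ EBIT = R$5,790,397.20 ÷ R$1,546,497.20 = 3.7442.
So EBIT moves 3.7442 × (-18.7%) = -70.0%.

-70.0%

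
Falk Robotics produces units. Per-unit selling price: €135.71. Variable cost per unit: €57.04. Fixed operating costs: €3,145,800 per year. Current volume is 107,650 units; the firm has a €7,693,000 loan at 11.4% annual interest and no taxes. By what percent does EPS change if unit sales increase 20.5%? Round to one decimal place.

Contribution at this volume is 107,650 × €78.67 = €8,468,825.50.
Subtracting fixed costs: EBIT = €8,468,825.50 − €3,145,800 = €5,323,025.50.
Interest = €877,002.00, so EBIT − I = €4,446,023.50.
DCL = total CM / (EBIT − I) = €8,468,825.50 / €4,446,023.50 = 1.9048.
EPS therefore changes by 1.9048 × (+20.5%) = +39.0%.

+39.0%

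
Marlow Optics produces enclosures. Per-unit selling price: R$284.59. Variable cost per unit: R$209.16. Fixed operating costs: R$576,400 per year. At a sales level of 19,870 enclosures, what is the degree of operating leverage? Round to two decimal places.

At 19,870 units, contribution = 19,870 × R$75.43 = R$1,498,794.10.
Subtracting fixed costs: EBIT = R$1,498,794.10 − R$576,400 = R$922,394.10.
So DOL = total CM / EBIT = R$1,498,794.10 / R$922,394.10 = 1.6249.

1.62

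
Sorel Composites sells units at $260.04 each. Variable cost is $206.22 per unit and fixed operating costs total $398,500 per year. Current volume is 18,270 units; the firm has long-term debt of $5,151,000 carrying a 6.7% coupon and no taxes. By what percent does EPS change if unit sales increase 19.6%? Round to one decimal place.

+80.4%

Total contribution margin = 18,270 × $53.82 = $983,291.40.
Operating income = contribution − fixed costs = $983,291.40 − $398,500 = $584,791.40.
Interest = $345,117.00, so EBIT − I = $239,674.40.
Degree of combined leverage = contribution ÷ (EBIT − I) = $983,291.40 ÷ $239,674.40 = 4.1026.
EPS therefore changes by 4.1026 × (+19.6%) = +80.4%.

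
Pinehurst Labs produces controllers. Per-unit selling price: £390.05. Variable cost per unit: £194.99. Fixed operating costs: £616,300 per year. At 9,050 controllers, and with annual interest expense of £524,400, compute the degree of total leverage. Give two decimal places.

2.83

Total contribution margin = 9,050 × £195.06 = £1,765,293.00.
Subtracting fixed costs: EBIT = £1,765,293.00 − £616,300 = £1,148,993.00. Interest = £524,400.00, so EBIT − I = £624,593.00.
Degree of total leverage = total CM / (EBIT − interest) = £1,765,293.00 / £624,593.00 = 2.8263.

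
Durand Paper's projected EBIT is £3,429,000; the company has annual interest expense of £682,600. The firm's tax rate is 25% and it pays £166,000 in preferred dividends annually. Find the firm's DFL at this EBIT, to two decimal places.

Interest = £682,600.00.
Preferred dividends grossed up pre-tax: £166,000 / (1 − 0.25) = £221,333.33.
DFL = EBIT ÷ [EBIT − I − D_p/(1−t)] = £3,429,000 ÷ [£3,429,000 − £682,600.00 − £221,333.33] = £3,429,000 ÷ £2,525,066.67 = 1.3580.

1.36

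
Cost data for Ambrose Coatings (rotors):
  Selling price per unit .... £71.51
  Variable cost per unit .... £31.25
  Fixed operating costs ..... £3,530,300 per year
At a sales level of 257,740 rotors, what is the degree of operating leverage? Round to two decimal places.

1.52

Contribution at this volume is 257,740 × £40.26 = £10,376,612.40.
Operating income = contribution − fixed costs = £10,376,612.40 − £3,530,300 = £6,846,312.40.
Degree of operating leverage = £10,376,612.40 / £6,846,312.40 = 1.5156.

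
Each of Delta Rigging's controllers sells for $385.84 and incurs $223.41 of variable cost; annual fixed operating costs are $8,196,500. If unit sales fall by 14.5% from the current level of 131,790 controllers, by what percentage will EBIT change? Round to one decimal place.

-23.5%

Contribution at this volume is 131,790 × $162.43 = $21,406,649.70.
Subtracting fixed costs: EBIT = $21,406,649.70 − $8,196,500 = $13,210,149.70.
DOL = contribution ÷ EBIT = $21,406,649.70 ÷ $13,210,149.70 = 1.6205.
Operating income changes by 1.6205 × -14.5% = -23.5%.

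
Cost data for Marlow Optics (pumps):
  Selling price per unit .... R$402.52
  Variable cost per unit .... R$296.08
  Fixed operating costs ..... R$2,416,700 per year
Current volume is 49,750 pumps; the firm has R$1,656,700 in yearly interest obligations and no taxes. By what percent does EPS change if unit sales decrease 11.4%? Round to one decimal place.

Contribution at this volume is 49,750 × R$106.44 = R$5,295,390.00.
Operating income = contribution − fixed costs = R$5,295,390.00 − R$2,416,700 = R$2,878,690.00.
After interest of R$1,656,700.00, pre-tax earnings = R$1,221,990.00.
DCL = total CM / (EBIT − I) = R$5,295,390.00 / R$1,221,990.00 = 4.3334.
%ΔEPS = DCL × %ΔSales = 4.3334 × -11.4% = -49.4%.

-49.4%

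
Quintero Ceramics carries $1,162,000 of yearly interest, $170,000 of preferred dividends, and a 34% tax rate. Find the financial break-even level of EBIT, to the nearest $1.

$1,419,576

Preferred dividends are paid after tax, so their pre-tax equivalent is $170,000 ÷ (1 − 0.34) = $257,575.76.
Financial break-even EBIT = interest + D_p ÷ (1 − t) = $1,162,000 + $257,575.76 = $1,419,575.76.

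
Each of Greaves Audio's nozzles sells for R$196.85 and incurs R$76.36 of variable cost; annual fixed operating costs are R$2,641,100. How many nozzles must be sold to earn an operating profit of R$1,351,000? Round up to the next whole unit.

33,133 nozzles

Unit CM = price − variable cost = R$196.85 − R$76.36 = R$120.49.
Units = (FC + target) / CM = (R$2,641,100 + R$1,351,000) / R$120.49 = 33,132.21, so 33,133 nozzles.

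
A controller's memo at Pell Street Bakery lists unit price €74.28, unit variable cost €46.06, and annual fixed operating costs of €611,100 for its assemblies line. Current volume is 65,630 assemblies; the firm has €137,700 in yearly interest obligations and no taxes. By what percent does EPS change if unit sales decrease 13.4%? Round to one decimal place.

Total contribution margin = 65,630 × €28.22 = €1,852,078.60.
Subtracting fixed costs: EBIT = €1,852,078.60 − €611,100 = €1,240,978.60.
Interest = €137,700.00, so EBIT − I = €1,103,278.60.
Degree of combined leverage = contribution ÷ (EBIT − I) = €1,852,078.60 ÷ €1,103,278.60 = 1.6787.
EPS therefore changes by 1.6787 × (-13.4%) = -22.5%.

-22.5%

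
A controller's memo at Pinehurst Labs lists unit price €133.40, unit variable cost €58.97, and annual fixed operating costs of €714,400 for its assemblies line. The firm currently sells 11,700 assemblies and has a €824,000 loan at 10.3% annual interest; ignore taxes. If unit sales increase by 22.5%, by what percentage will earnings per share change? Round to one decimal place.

+273.8%

Total contribution margin = 11,700 × €74.43 = €870,831.00.
Subtracting fixed costs: EBIT = €870,831.00 − €714,400 = €156,431.00.
After interest of €84,872.00, pre-tax earnings = €71,559.00.
Degree of combined leverage = contribution ÷ (EBIT − I) = €870,831.00 ÷ €71,559.00 = 12.1694.
%ΔEPS = DCL × %ΔSales = 12.1694 × +22.5% = +273.8%.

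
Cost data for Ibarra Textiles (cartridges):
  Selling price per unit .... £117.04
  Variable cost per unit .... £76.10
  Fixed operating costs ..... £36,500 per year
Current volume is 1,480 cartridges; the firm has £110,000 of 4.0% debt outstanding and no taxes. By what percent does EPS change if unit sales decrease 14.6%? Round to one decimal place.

Total contribution margin = 1,480 × £40.94 = £60,591.20.
Subtracting fixed costs: EBIT = £60,591.20 − £36,500 = £24,091.20.
After interest of £4,400.00, pre-tax earnings = £19,691.20.
DCL = total CM / (EBIT − I) = £60,591.20 / £19,691.20 = 3.0771.
EPS therefore changes by 3.0771 × (-14.6%) = -44.9%.

-44.9%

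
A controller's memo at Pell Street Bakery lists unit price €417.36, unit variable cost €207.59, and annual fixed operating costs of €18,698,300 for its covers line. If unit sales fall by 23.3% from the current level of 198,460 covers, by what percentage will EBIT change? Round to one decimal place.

Contribution at this volume is 198,460 × €209.77 = €41,630,954.20.
EBIT = €41,630,954.20 − €18,698,300 = €22,932,654.20.
DOL = contribution ÷ EBIT = €41,630,954.20 ÷ €22,932,654.20 = 1.8154.
Operating income changes by 1.8154 × -23.3% = -42.3%.

-42.3%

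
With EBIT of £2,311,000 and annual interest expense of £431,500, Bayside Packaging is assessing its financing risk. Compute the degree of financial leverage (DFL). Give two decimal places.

Interest = £431,500.00.
Degree of financial leverage = EBIT / (EBIT − interest) = £2,311,000 / £1,879,500.00 = 1.2296.

1.23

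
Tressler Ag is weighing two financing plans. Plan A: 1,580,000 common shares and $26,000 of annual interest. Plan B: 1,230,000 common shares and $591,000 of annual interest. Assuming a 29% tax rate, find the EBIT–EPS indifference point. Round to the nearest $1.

At indifference, (EBIT − 26,000)(1 − t)/1,580,000 = (EBIT − 591,000)(1 − t)/1,230,000.
Cancelling (1 − t) and cross-multiplying: 1,230,000·(EBIT − 26,000) = 1,580,000·(EBIT − 591,000).
EBIT × (1,580,000 − 1,230,000) = 591,000 × 1,580,000 − 26,000 × 1,230,000 = 901,800,000,000, so EBIT = 901,800,000,000 ÷ 350,000 = 2,576,571.43.

$2,576,571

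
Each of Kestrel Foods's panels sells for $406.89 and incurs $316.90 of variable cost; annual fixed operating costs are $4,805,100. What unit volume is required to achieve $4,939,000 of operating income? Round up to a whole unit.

Contribution margin per unit = $406.89 − $316.90 = $89.99.
Need Q such that Q × $89.99 − $4,805,100 = $4,939,000, i.e. Q = $9,744,100 / $89.99 = 108,279.81 → 108,280.

108,280 panels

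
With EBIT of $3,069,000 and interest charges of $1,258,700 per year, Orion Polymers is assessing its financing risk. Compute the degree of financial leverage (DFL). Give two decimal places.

Interest = $1,258,700.00.
DFL = EBIT ÷ (EBIT − I) = $3,069,000 ÷ ($3,069,000 − $1,258,700.00) = $3,069,000 ÷ $1,810,300.00 = 1.6953.

1.70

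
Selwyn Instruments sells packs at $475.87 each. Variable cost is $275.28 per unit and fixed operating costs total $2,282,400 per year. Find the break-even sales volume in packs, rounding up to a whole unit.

11,379 packs

Each unit contributes $475.87 − $275.28 = $200.59.
Break-even Q = $2,282,400 / $200.59 = 11,378.43 → 11,379 packs.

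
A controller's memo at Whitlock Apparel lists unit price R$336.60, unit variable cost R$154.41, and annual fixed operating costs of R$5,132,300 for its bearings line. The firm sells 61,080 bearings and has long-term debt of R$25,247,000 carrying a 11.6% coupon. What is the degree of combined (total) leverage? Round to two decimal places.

Total contribution margin = 61,080 × R$182.19 = R$11,128,165.20.
EBIT = R$11,128,165.20 − R$5,132,300 = R$5,995,865.20. Interest = R$2,928,652.00.
DOL = R$11,128,165.20 ÷ R$5,995,865.20 = 1.8560; DFL = R$5,995,865.20 ÷ R$3,067,213.20 = 1.9548.
DCL = DOL × DFL = 1.8560 × 1.9548 = 3.6281.

3.63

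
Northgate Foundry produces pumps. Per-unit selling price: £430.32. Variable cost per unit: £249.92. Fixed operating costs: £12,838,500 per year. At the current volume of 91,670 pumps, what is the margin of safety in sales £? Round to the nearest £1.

Contribution margin per unit = £430.32 − £249.92 = £180.40. Break-even units = £12,838,500 ÷ £180.40 = 71,166.85; break-even revenue = 71,166.85 × £430.32 = £30,624,519.51.
Actual sales revenue = 91,670 × £430.32 = £39,447,434.40.
Margin of safety = £39,447,434.40 − £30,624,519.51 = £8,822,915.

£8,822,915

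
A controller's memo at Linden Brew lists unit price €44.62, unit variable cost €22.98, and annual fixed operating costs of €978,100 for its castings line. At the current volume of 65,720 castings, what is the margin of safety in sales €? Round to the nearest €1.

€915,660

Unit CM = price − variable cost = €44.62 − €22.98 = €21.64. Break-even units = €978,100 ÷ €21.64 = 45,198.71; break-even revenue = 45,198.71 × €44.62 = €2,016,766.27.
Current sales = 65,720 × €44.62 = €2,932,426.40.
Margin of safety = €2,932,426.40 − €2,016,766.27 = €915,660.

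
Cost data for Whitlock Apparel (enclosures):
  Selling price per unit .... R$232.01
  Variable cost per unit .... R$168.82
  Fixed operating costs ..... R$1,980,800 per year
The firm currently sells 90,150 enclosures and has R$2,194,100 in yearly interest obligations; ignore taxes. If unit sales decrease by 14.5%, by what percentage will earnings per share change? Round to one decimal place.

Total contribution margin = 90,150 × R$63.19 = R$5,696,578.50.
EBIT = R$5,696,578.50 − R$1,980,800 = R$3,715,778.50.
After interest of R$2,194,100.00, pre-tax earnings = R$1,521,678.50.
DCL = total CM / (EBIT − I) = R$5,696,578.50 / R$1,521,678.50 = 3.7436.
EPS therefore changes by 3.7436 × (-14.5%) = -54.3%.

-54.3%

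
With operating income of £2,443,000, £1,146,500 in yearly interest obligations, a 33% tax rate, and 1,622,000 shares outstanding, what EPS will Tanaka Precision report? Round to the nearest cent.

Pre-tax income = £2,443,000 − £1,146,500.00 = £1,296,500.00.
Net income = £1,296,500.00 × (1 − 0.33) = £868,655.00.
EPS = £868,655.00 ÷ 1,622,000 = £0.54.

£0.54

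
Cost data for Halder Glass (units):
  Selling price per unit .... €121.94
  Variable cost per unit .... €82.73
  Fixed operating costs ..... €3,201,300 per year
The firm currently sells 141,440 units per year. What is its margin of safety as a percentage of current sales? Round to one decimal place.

42.3%

Each unit contributes €121.94 − €82.73 = €39.21. Break-even units = €3,201,300 ÷ €39.21 = 81,644.99; break-even revenue = 81,644.99 × €121.94 = €9,955,789.90.
Current sales = 141,440 × €121.94 = €17,247,193.60.
Margin of safety = (€17,247,193.60 − €9,955,789.90) ÷ €17,247,193.60 = 42.3%.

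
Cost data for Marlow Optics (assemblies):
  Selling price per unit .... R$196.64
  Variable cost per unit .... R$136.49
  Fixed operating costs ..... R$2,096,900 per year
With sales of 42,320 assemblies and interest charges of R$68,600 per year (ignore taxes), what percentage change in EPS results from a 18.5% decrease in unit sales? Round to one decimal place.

At 42,320 units, contribution = 42,320 × R$60.15 = R$2,545,548.00.
Operating income = contribution − fixed costs = R$2,545,548.00 − R$2,096,900 = R$448,648.00.
After interest of R$68,600.00, pre-tax earnings = R$380,048.00.
Degree of combined leverage = contribution ÷ (EBIT − I) = R$2,545,548.00 ÷ R$380,048.00 = 6.6980.
EPS therefore changes by 6.6980 × (-18.5%) = -123.9%.

-123.9%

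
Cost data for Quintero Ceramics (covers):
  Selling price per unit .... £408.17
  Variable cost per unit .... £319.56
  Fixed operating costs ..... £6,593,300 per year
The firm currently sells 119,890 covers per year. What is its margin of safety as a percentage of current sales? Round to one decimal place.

37.9%

Contribution margin per unit = £408.17 − £319.56 = £88.61. Break-even units = £6,593,300 ÷ £88.61 = 74,408.08; break-even revenue = 74,408.08 × £408.17 = £30,371,146.16.
Actual sales revenue = 119,890 × £408.17 = £48,935,501.30.
Margin of safety = (£48,935,501.30 − £30,371,146.16) ÷ £48,935,501.30 = 37.9%.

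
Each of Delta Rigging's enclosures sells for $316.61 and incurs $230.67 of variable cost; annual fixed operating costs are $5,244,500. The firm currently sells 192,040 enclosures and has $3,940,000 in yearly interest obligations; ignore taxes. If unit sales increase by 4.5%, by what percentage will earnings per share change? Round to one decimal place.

At 192,040 units, contribution = 192,040 × $85.94 = $16,503,917.60.
Subtracting fixed costs: EBIT = $16,503,917.60 − $5,244,500 = $11,259,417.60.
Interest = $3,940,000.00, so EBIT − I = $7,319,417.60.
DCL = total CM / (EBIT − I) = $16,503,917.60 / $7,319,417.60 = 2.2548.
%ΔEPS = DCL × %ΔSales = 2.2548 × +4.5% = +10.1%.

+10.1%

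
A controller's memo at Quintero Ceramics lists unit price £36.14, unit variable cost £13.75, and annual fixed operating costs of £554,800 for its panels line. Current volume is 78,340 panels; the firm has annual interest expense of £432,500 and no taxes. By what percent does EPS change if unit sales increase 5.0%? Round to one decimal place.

Contribution at this volume is 78,340 × £22.39 = £1,754,032.60.
Operating income = contribution − fixed costs = £1,754,032.60 − £554,800 = £1,199,232.60.
After interest of £432,500.00, pre-tax earnings = £766,732.60.
Degree of combined leverage = contribution ÷ (EBIT − I) = £1,754,032.60 ÷ £766,732.60 = 2.2877.
EPS therefore changes by 2.2877 × (+5.0%) = +11.4%.

+11.4%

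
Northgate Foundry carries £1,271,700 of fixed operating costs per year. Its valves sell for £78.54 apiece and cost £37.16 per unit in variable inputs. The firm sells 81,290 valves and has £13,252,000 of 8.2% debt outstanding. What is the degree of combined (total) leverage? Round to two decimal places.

Total contribution margin = 81,290 × £41.38 = £3,363,780.20.
EBIT = £3,363,780.20 − £1,271,700 = £2,092,080.20. Interest = £1,086,664.00.
DOL = £3,363,780.20 ÷ £2,092,080.20 = 1.6079; DFL = £2,092,080.20 ÷ £1,005,416.20 = 2.0808.
Combined leverage = 1.6079 × 2.0808 = 3.3457.

3.35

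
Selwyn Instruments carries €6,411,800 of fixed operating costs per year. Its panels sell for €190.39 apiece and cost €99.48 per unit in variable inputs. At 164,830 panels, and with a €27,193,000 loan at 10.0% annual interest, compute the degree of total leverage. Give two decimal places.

2.56

Contribution at this volume is 164,830 × €90.91 = €14,984,695.30.
Operating income = contribution − fixed costs = €14,984,695.30 − €6,411,800 = €8,572,895.30. Interest = €2,719,300.00.
DOL = €14,984,695.30 ÷ €8,572,895.30 = 1.7479; DFL = €8,572,895.30 ÷ €5,853,595.30 = 1.4646.
Combined leverage = 1.7479 × 1.4646 = 2.5600.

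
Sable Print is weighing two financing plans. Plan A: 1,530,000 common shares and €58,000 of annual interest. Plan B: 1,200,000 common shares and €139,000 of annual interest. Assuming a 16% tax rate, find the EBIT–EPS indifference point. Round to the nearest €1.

€433,545

At indifference, (EBIT − 58,000)(1 − t)/1,530,000 = (EBIT − 139,000)(1 − t)/1,200,000.
Cancelling (1 − t) and cross-multiplying: 1,200,000·(EBIT − 58,000) = 1,530,000·(EBIT − 139,000).
EBIT × (1,530,000 − 1,200,000) = 139,000 × 1,530,000 − 58,000 × 1,200,000 = 143,070,000,000, so EBIT = 143,070,000,000 ÷ 330,000 = 433,545.45.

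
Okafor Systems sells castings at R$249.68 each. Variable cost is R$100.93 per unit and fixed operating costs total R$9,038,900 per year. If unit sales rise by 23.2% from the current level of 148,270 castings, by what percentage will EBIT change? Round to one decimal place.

Total contribution margin = 148,270 × R$148.75 = R$22,055,162.50.
Subtracting fixed costs: EBIT = R$22,055,162.50 − R$9,038,900 = R$13,016,262.50.
So DOL = total CM / EBIT = R$22,055,162.50 / R$13,016,262.50 = 1.6944.
So EBIT moves 1.6944 × (+23.2%) = +39.3%.

+39.3%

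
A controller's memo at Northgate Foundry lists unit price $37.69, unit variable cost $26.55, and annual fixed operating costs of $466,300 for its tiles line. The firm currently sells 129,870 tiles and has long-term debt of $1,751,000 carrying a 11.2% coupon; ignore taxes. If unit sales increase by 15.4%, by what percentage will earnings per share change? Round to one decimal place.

Contribution at this volume is 129,870 × $11.14 = $1,446,751.80.
Subtracting fixed costs: EBIT = $1,446,751.80 − $466,300 = $980,451.80.
After interest of $196,112.00, pre-tax earnings = $784,339.80.
Degree of combined leverage = contribution ÷ (EBIT − I) = $1,446,751.80 ÷ $784,339.80 = 1.8445.
EPS therefore changes by 1.8445 × (+15.4%) = +28.4%.

+28.4%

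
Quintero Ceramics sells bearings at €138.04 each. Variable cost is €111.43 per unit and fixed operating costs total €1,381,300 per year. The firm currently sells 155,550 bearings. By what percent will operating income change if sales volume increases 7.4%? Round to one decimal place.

+11.1%

Contribution at this volume is 155,550 × €26.61 = €4,139,185.50.
Subtracting fixed costs: EBIT = €4,139,185.50 − €1,381,300 = €2,757,885.50.
Degree of operating leverage = €4,139,185.50 / €2,757,885.50 = 1.5009.
%ΔEBIT = DOL × %ΔSales = 1.5009 × +7.4% = +11.1%.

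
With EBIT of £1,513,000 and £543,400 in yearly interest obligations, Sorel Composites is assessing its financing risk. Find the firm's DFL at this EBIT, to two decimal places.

1.56

Interest = £543,400.00.
DFL = EBIT ÷ (EBIT − I) = £1,513,000 ÷ (£1,513,000 − £543,400.00) = £1,513,000 ÷ £969,600.00 = 1.5604.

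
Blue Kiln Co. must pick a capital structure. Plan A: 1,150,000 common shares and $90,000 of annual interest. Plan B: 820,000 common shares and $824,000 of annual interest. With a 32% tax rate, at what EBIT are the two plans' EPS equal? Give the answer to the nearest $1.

$2,647,879

At indifference, (EBIT − 90,000)(1 − t)/1,150,000 = (EBIT − 824,000)(1 − t)/820,000.
The (1 − t) factor cancels: (EBIT − 90,000) × 820,000 = (EBIT − 824,000) × 1,150,000.
EBIT × (1,150,000 − 820,000) = 824,000 × 1,150,000 − 90,000 × 820,000 = 873,800,000,000, so EBIT = 873,800,000,000 ÷ 330,000 = 2,647,878.79.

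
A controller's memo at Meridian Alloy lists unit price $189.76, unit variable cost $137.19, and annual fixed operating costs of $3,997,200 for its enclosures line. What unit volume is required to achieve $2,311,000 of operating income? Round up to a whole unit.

Contribution margin per unit = $189.76 − $137.19 = $52.57.
Required volume = (fixed costs + target profit) ÷ CM = ($3,997,200 + $2,311,000) ÷ $52.57 = 119,996.20, so 119,997 enclosures.

119,997 enclosures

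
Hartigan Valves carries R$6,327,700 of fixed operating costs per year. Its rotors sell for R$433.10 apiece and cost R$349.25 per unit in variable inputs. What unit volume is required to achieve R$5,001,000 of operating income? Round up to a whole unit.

135,107 rotors

Unit CM = price − variable cost = R$433.10 − R$349.25 = R$83.85.
Units = (FC + target) / CM = (R$6,327,700 + R$5,001,000) / R$83.85 = 135,106.74, so 135,107 rotors.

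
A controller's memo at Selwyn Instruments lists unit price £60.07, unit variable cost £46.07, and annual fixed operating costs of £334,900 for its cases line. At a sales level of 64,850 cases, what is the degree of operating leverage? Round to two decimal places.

1.58

Contribution at this volume is 64,850 × £14.00 = £907,900.00.
EBIT = £907,900.00 − £334,900 = £573,000.00.
So DOL = total CM / EBIT = £907,900.00 / £573,000.00 = 1.5845.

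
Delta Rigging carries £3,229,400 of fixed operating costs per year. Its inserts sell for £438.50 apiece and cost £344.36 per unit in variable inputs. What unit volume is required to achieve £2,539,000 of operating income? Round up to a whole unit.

61,275 inserts

Contribution margin per unit = £438.50 − £344.36 = £94.14.
Need Q such that Q × £94.14 − £3,229,400 = £2,539,000, i.e. Q = £5,768,400 / £94.14 = 61,274.70 → 61,275.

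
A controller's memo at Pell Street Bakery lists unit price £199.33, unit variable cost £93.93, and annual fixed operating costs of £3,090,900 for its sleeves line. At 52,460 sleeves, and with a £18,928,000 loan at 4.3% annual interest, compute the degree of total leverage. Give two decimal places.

3.40

At 52,460 units, contribution = 52,460 × £105.40 = £5,529,284.00.
EBIT = £5,529,284.00 − £3,090,900 = £2,438,384.00. Interest = £813,904.00.
DOL = £5,529,284.00 ÷ £2,438,384.00 = 2.2676; DFL = £2,438,384.00 ÷ £1,624,480.00 = 1.5010.
Combined leverage = 2.2676 × 1.5010 = 3.4037.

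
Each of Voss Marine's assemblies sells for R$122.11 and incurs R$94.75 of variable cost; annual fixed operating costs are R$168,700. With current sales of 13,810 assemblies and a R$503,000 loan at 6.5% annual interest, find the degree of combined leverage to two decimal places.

Total contribution margin = 13,810 × R$27.36 = R$377,841.60.
EBIT = R$377,841.60 − R$168,700 = R$209,141.60. Interest = R$32,695.00, so EBIT − I = R$176,446.60.
DCL = contribution ÷ (EBIT − I) = R$377,841.60 ÷ R$176,446.60 = 2.1414.

2.14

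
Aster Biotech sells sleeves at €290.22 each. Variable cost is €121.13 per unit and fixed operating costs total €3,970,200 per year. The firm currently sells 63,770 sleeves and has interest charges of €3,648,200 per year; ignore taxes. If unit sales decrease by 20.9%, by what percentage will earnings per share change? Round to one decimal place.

Contribution at this volume is 63,770 × €169.09 = €10,782,869.30.
EBIT = €10,782,869.30 − €3,970,200 = €6,812,669.30.
After interest of €3,648,200.00, pre-tax earnings = €3,164,469.30.
Degree of combined leverage = contribution ÷ (EBIT − I) = €10,782,869.30 ÷ €3,164,469.30 = 3.4075.
%ΔEPS = DCL × %ΔSales = 3.4075 × -20.9% = -71.2%.

-71.2%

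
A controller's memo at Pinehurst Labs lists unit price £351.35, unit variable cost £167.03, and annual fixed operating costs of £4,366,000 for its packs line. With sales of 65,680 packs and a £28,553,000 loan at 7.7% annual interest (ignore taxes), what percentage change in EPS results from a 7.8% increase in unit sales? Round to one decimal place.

+17.0%

At 65,680 units, contribution = 65,680 × £184.32 = £12,106,137.60.
Operating income = contribution − fixed costs = £12,106,137.60 − £4,366,000 = £7,740,137.60.
Interest = £2,198,581.00, so EBIT − I = £5,541,556.60.
Degree of combined leverage = contribution ÷ (EBIT − I) = £12,106,137.60 ÷ £5,541,556.60 = 2.1846.
%ΔEPS = DCL × %ΔSales = 2.1846 × +7.8% = +17.0%.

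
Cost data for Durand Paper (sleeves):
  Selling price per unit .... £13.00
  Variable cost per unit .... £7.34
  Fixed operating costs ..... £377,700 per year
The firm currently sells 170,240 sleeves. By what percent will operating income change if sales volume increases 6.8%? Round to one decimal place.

+11.2%

Total contribution margin = 170,240 × £5.66 = £963,558.40.
Operating income = contribution − fixed costs = £963,558.40 − £377,700 = £585,858.40.
DOL = contribution ÷ EBIT = £963,558.40 ÷ £585,858.40 = 1.6447.
So EBIT moves 1.6447 × (+6.8%) = +11.2%.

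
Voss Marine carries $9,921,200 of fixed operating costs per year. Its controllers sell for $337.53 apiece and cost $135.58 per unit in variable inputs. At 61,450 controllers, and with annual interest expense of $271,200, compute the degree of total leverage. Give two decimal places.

Contribution at this volume is 61,450 × $201.95 = $12,409,827.50.
Operating income = contribution − fixed costs = $12,409,827.50 − $9,921,200 = $2,488,627.50. Interest = $271,200.00, so EBIT − I = $2,217,427.50.
Degree of total leverage = total CM / (EBIT − interest) = $12,409,827.50 / $2,217,427.50 = 5.5965.

5.60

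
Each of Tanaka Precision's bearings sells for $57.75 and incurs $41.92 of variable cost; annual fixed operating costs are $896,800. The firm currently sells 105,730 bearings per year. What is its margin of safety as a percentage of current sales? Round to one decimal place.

46.4%

Unit CM = price − variable cost = $57.75 − $41.92 = $15.83. Break-even units = $896,800 ÷ $15.83 = 56,651.93; break-even revenue = 56,651.93 × $57.75 = $3,271,648.77.
Actual sales revenue = 105,730 × $57.75 = $6,105,907.50.
Margin of safety = ($6,105,907.50 − $3,271,648.77) ÷ $6,105,907.50 = 46.4%.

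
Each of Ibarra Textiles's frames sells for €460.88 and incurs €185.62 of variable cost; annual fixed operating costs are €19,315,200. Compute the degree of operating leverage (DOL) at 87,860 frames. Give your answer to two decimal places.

At 87,860 units, contribution = 87,860 × €275.26 = €24,184,343.60.
Operating income = contribution − fixed costs = €24,184,343.60 − €19,315,200 = €4,869,143.60.
So DOL = total CM / EBIT = €24,184,343.60 / €4,869,143.60 = 4.9669.

4.97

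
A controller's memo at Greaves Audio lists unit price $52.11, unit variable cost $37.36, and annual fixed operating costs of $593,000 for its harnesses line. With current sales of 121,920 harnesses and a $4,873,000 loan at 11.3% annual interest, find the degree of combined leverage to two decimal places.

Total contribution margin = 121,920 × $14.75 = $1,798,320.00.
Subtracting fixed costs: EBIT = $1,798,320.00 − $593,000 = $1,205,320.00. Interest = $550,649.00.
DOL = $1,798,320.00 ÷ $1,205,320.00 = 1.4920; DFL = $1,205,320.00 ÷ $654,671.00 = 1.8411.
DCL = DOL × DFL = 1.4920 × 1.8411 = 2.7469.

2.75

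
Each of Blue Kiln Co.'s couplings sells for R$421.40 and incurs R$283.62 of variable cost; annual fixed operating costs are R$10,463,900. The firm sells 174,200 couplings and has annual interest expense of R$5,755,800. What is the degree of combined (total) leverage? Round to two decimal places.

3.08

At 174,200 units, contribution = 174,200 × R$137.78 = R$24,001,276.00.
Subtracting fixed costs: EBIT = R$24,001,276.00 − R$10,463,900 = R$13,537,376.00. Interest = R$5,755,800.00, so EBIT − I = R$7,781,576.00.
DCL = contribution ÷ (EBIT − I) = R$24,001,276.00 ÷ R$7,781,576.00 = 3.0844.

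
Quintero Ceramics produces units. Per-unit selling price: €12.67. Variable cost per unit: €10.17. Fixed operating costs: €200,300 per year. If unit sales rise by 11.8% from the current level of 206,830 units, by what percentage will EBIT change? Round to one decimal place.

+19.3%

At 206,830 units, contribution = 206,830 × €2.50 = €517,075.00.
Subtracting fixed costs: EBIT = €517,075.00 − €200,300 = €316,775.00.
So DOL = total CM / EBIT = €517,075.00 / €316,775.00 = 1.6323.
Operating income changes by 1.6323 × +11.8% = +19.3%.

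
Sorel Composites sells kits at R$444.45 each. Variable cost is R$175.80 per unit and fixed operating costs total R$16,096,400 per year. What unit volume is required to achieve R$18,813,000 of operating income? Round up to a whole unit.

129,944 kits

Contribution margin per unit = R$444.45 − R$175.80 = R$268.65.
Required volume = (fixed costs + target profit) ÷ CM = (R$16,096,400 + R$18,813,000) ÷ R$268.65 = 129,943.79, so 129,944 kits.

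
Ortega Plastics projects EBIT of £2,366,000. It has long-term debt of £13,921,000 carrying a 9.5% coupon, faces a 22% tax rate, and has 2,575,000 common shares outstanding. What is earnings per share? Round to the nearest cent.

£0.32

Interest = £1,322,495.00, so EBT = £2,366,000 − £1,322,495.00 = £1,043,505.00.
After tax at 22%: net income = £1,043,505.00 × 0.78 = £813,933.90.
EPS = £813,933.90 ÷ 2,575,000 = £0.32.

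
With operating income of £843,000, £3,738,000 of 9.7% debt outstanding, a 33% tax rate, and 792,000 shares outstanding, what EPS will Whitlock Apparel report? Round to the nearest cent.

Pre-tax income = £843,000 − £362,586.00 = £480,414.00.
After tax at 33%: net income = £480,414.00 × 0.67 = £321,877.38.
EPS = £321,877.38 ÷ 792,000 = £0.41.

£0.41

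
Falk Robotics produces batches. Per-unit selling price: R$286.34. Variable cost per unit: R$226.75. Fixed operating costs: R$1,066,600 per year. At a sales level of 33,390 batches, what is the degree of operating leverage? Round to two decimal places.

At 33,390 units, contribution = 33,390 × R$59.59 = R$1,989,710.10.
EBIT = R$1,989,710.10 − R$1,066,600 = R$923,110.10.
So DOL = total CM / EBIT = R$1,989,710.10 / R$923,110.10 = 2.1554.

2.16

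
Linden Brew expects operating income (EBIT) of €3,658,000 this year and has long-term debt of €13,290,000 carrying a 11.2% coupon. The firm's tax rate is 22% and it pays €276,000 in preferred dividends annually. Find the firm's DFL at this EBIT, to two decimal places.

Interest = €1,488,480.00.
Preferred dividends grossed up pre-tax: €276,000 / (1 − 0.22) = €353,846.15.
DFL = EBIT ÷ [EBIT − I − D_p/(1−t)] = €3,658,000 ÷ [€3,658,000 − €1,488,480.00 − €353,846.15] = €3,658,000 ÷ €1,815,673.85 = 2.0147.

2.01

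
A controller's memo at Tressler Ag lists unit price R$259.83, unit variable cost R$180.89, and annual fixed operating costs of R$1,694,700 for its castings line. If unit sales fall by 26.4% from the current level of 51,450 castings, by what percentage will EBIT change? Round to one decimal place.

Contribution at this volume is 51,450 × R$78.94 = R$4,061,463.00.
Subtracting fixed costs: EBIT = R$4,061,463.00 − R$1,694,700 = R$2,366,763.00.
DOL = contribution ÷ EBIT = R$4,061,463.00 ÷ R$2,366,763.00 = 1.7160.
%ΔEBIT = DOL × %ΔSales = 1.7160 × -26.4% = -45.3%.

-45.3%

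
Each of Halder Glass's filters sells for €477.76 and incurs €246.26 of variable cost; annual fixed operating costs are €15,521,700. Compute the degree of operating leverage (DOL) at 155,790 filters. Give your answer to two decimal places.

1.76

Contribution at this volume is 155,790 × €231.50 = €36,065,385.00.
Subtracting fixed costs: EBIT = €36,065,385.00 − €15,521,700 = €20,543,685.00.
DOL = contribution ÷ EBIT = €36,065,385.00 ÷ €20,543,685.00 = 1.7555.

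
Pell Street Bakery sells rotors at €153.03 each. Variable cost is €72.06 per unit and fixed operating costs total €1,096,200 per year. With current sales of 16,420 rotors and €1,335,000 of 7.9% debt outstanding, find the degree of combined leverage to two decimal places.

10.40

At 16,420 units, contribution = 16,420 × €80.97 = €1,329,527.40.
Operating income = contribution − fixed costs = €1,329,527.40 − €1,096,200 = €233,327.40. Interest = €105,465.00, so EBIT − I = €127,862.40.
Degree of total leverage = total CM / (EBIT − interest) = €1,329,527.40 / €127,862.40 = 10.3981.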